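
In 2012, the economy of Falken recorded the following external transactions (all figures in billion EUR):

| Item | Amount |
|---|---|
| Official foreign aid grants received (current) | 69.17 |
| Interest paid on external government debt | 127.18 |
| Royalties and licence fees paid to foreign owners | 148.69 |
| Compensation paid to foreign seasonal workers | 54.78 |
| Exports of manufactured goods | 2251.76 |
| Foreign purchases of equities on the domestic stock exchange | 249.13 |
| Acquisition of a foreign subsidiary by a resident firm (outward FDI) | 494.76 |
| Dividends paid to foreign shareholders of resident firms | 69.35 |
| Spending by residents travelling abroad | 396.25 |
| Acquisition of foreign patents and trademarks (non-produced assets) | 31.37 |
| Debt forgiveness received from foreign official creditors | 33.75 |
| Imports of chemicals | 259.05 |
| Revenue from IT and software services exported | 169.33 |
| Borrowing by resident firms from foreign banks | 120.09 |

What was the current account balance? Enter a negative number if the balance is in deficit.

1434.96

Goods: 2251.76 - 259.05 = 1992.71
Services: -148.69 - 396.25 + 169.33 = -375.61
Primary income: -127.18 - 54.78 - 69.35 = -251.31
Secondary income: 69.17
Current account = 1992.71 + (-375.61) + (-251.31) + 69.17 = 1434.96
(Excluded from the current account — financial account: foreign purchases of equities on the domestic stock exchange 249.13, acquisition of a foreign subsidiary by a resident firm (outward FDI) 494.76, borrowing by resident firms from foreign banks 120.09; capital account: acquisition of foreign patents and trademarks (non-produced assets) 31.37, debt forgiveness received from foreign official creditors 33.75.)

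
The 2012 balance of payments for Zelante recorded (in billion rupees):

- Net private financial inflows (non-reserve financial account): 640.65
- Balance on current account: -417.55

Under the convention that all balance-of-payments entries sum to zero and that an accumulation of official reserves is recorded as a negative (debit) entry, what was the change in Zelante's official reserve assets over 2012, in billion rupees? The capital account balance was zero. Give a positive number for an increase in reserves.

Official reserve transactions balance = -((-417.55) + 640.65) = -223.10
An accumulation of reserves is recorded as a debit (negative entry), so the change in the stock of reserves is the negative of that balance.
Change in official reserves = -(-223.10) = 223.10

223.10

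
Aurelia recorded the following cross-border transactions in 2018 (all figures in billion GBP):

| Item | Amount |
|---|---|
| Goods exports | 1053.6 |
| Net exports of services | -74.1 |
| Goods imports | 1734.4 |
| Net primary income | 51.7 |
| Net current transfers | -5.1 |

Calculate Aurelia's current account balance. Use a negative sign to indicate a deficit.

-708.3

Goods balance = 1053.6 - 1734.4 = -680.8
Services balance = -74.1
Trade balance (goods + services) = -680.8 + (-74.1) = -754.9
Net primary income = 51.7
Net secondary income = -5.1
Current account = -754.9 + 51.7 + (-5.1) = -708.3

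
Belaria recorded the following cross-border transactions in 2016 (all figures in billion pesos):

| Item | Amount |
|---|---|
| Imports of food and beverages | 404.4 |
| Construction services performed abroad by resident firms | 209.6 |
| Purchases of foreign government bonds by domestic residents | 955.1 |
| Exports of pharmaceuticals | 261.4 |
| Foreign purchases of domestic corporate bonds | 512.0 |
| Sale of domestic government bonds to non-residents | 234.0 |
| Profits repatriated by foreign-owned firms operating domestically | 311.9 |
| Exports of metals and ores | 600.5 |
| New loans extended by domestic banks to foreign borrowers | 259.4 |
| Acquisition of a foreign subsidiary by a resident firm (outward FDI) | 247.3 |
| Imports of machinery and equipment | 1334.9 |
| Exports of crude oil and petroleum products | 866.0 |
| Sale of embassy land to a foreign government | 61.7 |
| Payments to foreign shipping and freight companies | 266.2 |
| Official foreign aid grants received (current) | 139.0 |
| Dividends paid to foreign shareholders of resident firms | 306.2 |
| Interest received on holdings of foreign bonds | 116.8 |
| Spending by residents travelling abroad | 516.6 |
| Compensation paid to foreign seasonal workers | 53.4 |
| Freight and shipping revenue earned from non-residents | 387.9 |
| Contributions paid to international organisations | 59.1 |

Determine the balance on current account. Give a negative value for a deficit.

Goods: 866.0 - 1334.9 + 600.5 + 261.4 - 404.4 = -11.4
Services: 387.9 + 209.6 - 266.2 - 516.6 = -185.3
Primary income: -306.2 - 53.4 + 116.8 - 311.9 = -554.7
Secondary income: 139.0 - 59.1 = 79.9
Current account = (-11.4) + (-185.3) + (-554.7) + 79.9 = -671.5
(Excluded from the current account — financial account: purchases of foreign government bonds by domestic residents 955.1, foreign purchases of domestic corporate bonds 512.0, sale of domestic government bonds to non-residents 234.0, new loans extended by domestic banks to foreign borrowers 259.4, acquisition of a foreign subsidiary by a resident firm (outward FDI) 247.3; capital account: sale of embassy land to a foreign government 61.7.)

-671.5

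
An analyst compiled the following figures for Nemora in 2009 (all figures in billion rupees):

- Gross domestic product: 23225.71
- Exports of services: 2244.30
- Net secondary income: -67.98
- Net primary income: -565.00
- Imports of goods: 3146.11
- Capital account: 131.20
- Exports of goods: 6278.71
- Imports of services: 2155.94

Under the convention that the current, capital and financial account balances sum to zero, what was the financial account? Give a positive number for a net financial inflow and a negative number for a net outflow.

-2719.18

Goods balance = 6278.71 - 3146.11 = 3132.60
Services balance = 2244.30 - 2155.94 = 88.36
Trade balance (goods + services) = 3132.60 + 88.36 = 3220.96
Net primary income = -565.00
Net secondary income = -67.98
Current account = 3220.96 + (-565.00) + (-67.98) = 2587.98
Financial account = -(2587.98 + 131.20) = -2719.18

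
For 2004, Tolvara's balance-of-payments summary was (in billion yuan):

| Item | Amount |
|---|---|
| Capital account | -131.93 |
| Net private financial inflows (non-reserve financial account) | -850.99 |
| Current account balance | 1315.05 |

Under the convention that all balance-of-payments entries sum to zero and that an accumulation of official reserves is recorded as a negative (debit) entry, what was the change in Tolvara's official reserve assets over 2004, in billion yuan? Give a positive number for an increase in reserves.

332.13

Official reserve transactions balance = -(1315.05 + (-131.93) + (-850.99)) = -332.13
An accumulation of reserves is recorded as a debit (negative entry), so the change in the stock of reserves is the negative of that balance.
Change in official reserves = -(-332.13) = 332.13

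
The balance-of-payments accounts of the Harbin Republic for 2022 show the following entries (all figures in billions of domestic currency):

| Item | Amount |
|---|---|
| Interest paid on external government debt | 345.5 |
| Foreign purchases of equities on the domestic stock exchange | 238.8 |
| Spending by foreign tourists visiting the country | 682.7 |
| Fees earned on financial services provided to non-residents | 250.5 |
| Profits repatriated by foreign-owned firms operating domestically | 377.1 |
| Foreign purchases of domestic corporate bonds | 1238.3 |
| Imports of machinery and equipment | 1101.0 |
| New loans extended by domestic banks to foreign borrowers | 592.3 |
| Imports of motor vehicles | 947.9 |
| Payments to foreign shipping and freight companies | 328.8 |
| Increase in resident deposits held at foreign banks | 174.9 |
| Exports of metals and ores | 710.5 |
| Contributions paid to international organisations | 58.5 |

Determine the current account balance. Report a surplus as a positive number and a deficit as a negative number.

-1515.1

Goods: -947.9 + 710.5 - 1101.0 = -1338.4
Services: -328.8 + 682.7 + 250.5 = 604.4
Primary income: -345.5 - 377.1 = -722.6
Secondary income: -58.5
Current account = (-1338.4) + 604.4 + (-722.6) + (-58.5) = -1515.1
(Excluded from the current account — financial account: foreign purchases of equities on the domestic stock exchange 238.8, foreign purchases of domestic corporate bonds 1238.3, new loans extended by domestic banks to foreign borrowers 592.3, increase in resident deposits held at foreign banks 174.9.)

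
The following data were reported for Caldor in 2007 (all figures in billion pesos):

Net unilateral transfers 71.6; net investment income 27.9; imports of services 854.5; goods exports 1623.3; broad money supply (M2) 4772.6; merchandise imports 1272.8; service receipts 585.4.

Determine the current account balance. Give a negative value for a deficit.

Goods balance = 1623.3 - 1272.8 = 350.5
Services balance = 585.4 - 854.5 = -269.1
Trade balance (goods + services) = 350.5 + (-269.1) = 81.4
Net primary income = 27.9
Net secondary income = 71.6
Current account = 81.4 + 27.9 + 71.6 = 180.9

180.9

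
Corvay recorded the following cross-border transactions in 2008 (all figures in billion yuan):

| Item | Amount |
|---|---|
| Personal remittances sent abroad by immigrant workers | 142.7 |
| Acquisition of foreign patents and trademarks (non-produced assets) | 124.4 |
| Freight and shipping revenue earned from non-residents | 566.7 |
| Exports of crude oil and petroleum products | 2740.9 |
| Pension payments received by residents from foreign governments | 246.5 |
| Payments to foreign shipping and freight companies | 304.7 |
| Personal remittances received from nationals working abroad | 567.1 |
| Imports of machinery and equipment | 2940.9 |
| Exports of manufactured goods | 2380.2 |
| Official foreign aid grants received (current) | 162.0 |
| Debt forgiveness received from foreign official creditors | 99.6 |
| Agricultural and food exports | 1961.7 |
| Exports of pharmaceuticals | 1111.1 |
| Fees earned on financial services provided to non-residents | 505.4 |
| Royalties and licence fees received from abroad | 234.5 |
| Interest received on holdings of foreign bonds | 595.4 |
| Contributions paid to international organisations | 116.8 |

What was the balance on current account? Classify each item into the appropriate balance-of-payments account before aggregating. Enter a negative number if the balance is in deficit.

7566.4

Goods: 2740.9 + 2380.2 + 1961.7 + 1111.1 - 2940.9 = 5253.0
Services: 505.4 + 234.5 - 304.7 + 566.7 = 1001.9
Primary income: 595.4
Secondary income: -142.7 + 246.5 + 567.1 - 116.8 + 162.0 = 716.1
Current account = 5253.0 + 1001.9 + 595.4 + 716.1 = 7566.4
(Excluded from the current account — capital account: acquisition of foreign patents and trademarks (non-produced assets) 124.4, debt forgiveness received from foreign official creditors 99.6.)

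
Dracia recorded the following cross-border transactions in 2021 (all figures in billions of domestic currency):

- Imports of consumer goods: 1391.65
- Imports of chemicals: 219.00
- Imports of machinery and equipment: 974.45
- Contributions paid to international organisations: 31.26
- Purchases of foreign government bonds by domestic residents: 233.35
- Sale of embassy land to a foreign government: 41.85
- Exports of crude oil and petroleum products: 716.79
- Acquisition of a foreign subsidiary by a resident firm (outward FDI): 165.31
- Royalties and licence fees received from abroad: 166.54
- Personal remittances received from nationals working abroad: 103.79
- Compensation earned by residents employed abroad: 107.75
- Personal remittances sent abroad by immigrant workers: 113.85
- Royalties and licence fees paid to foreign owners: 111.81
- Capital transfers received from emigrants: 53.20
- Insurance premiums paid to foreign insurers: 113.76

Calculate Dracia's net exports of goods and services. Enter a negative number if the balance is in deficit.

-1927.34

Goods: -219.00 + 716.79 - 1391.65 - 974.45 = -1868.31
Services: 166.54 - 113.76 - 111.81 = -59.03
Trade balance = -1868.31 + (-59.03) = -1927.34
(Excluded from the trade balance — secondary income: contributions paid to international organisations 31.26, personal remittances received from nationals working abroad 103.79, personal remittances sent abroad by immigrant workers 113.85; financial account: purchases of foreign government bonds by domestic residents 233.35, acquisition of a foreign subsidiary by a resident firm (outward FDI) 165.31; capital account: sale of embassy land to a foreign government 41.85, capital transfers received from emigrants 53.20; primary income: compensation earned by residents employed abroad 107.75.)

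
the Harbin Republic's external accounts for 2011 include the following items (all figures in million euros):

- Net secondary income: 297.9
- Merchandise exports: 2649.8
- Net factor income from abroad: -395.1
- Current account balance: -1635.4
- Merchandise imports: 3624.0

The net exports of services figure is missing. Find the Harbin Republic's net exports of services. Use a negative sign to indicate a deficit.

Current account = goods balance + services balance + net primary income + net secondary income
Sum of the known components = -1071.4
Net exports of services = CA - (known components) = -1635.4 - (-1071.4) = -564.0

-564.0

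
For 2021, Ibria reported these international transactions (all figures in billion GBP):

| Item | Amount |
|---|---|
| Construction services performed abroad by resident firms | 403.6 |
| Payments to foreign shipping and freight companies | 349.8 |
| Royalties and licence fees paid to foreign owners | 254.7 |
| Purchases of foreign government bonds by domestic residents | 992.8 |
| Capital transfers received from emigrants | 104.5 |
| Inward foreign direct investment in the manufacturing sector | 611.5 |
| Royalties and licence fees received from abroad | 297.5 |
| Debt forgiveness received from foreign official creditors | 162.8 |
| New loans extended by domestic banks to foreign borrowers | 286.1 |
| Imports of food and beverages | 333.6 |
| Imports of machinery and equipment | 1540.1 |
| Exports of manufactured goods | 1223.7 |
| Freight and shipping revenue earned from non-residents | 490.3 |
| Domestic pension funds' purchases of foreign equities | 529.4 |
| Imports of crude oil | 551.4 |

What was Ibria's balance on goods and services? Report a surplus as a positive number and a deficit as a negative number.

Goods: -333.6 - 551.4 + 1223.7 - 1540.1 = -1201.4
Services: 490.3 + 403.6 - 254.7 - 349.8 + 297.5 = 586.9
Trade balance = -1201.4 + 586.9 = -614.5
(Excluded from the trade balance — financial account: purchases of foreign government bonds by domestic residents 992.8, inward foreign direct investment in the manufacturing sector 611.5, new loans extended by domestic banks to foreign borrowers 286.1, domestic pension funds' purchases of foreign equities 529.4; capital account: capital transfers received from emigrants 104.5, debt forgiveness received from foreign official creditors 162.8.)

-614.5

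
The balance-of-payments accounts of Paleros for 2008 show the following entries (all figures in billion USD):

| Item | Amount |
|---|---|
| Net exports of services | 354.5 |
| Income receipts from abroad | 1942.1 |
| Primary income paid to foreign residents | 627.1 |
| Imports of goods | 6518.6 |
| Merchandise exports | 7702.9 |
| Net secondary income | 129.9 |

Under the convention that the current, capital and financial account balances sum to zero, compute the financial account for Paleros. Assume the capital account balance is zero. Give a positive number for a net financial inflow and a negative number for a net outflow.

Goods balance = 7702.9 - 6518.6 = 1184.3
Services balance = 354.5
Trade balance (goods + services) = 1184.3 + 354.5 = 1538.8
Net primary income = 1942.1 - 627.1 = 1315.0
Net secondary income = 129.9
Current account = 1538.8 + 1315.0 + 129.9 = 2983.7
Financial account = -(2983.7) = -2983.7

-2983.7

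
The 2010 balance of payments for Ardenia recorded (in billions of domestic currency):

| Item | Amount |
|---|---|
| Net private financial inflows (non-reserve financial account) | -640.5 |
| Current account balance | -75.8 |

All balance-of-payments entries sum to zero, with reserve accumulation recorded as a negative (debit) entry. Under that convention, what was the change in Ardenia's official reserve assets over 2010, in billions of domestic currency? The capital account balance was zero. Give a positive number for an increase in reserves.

-716.3

Official reserve transactions balance = -((-75.8) + (-640.5)) = 716.3
An accumulation of reserves is recorded as a debit (negative entry), so the change in the stock of reserves is the negative of that balance.
Change in official reserves = -(716.3) = -716.3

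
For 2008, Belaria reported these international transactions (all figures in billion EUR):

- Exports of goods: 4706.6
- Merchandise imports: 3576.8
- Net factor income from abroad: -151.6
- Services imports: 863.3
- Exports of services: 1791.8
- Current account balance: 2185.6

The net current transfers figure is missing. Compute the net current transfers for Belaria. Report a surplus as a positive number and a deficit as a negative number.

278.9

Current account = goods balance + services balance + net primary income + net secondary income
Sum of the known components = 1906.7
Net current transfers = CA - (known components) = 2185.6 - 1906.7 = 278.9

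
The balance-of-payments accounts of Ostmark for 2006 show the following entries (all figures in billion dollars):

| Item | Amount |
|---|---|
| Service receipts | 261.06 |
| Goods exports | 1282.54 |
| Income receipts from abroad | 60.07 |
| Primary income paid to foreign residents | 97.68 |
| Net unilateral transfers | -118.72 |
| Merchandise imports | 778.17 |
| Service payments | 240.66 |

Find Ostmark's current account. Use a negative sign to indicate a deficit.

Goods balance = 1282.54 - 778.17 = 504.37
Services balance = 261.06 - 240.66 = 20.40
Trade balance (goods + services) = 504.37 + 20.40 = 524.77
Net primary income = 60.07 - 97.68 = -37.61
Net secondary income = -118.72
Current account = 524.77 + (-37.61) + (-118.72) = 368.44

368.44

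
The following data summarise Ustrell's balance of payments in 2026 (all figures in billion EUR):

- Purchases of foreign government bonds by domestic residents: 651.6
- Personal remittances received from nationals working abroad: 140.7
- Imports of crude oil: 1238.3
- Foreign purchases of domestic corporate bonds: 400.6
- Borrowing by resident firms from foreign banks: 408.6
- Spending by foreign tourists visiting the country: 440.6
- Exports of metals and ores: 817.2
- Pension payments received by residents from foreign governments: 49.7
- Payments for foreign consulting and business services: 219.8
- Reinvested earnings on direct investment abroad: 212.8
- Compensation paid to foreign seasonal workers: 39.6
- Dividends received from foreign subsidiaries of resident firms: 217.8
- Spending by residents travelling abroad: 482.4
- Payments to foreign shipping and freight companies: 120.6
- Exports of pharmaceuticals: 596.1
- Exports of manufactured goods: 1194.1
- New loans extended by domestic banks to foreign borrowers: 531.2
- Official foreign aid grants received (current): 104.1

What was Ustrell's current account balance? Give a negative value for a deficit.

1672.4

Goods: 817.2 + 1194.1 - 1238.3 + 596.1 = 1369.1
Services: 440.6 - 120.6 - 482.4 - 219.8 = -382.2
Primary income: 217.8 + 212.8 - 39.6 = 391.0
Secondary income: 104.1 + 49.7 + 140.7 = 294.5
Current account = 1369.1 + (-382.2) + 391.0 + 294.5 = 1672.4
(Excluded from the current account — financial account: purchases of foreign government bonds by domestic residents 651.6, foreign purchases of domestic corporate bonds 400.6, borrowing by resident firms from foreign banks 408.6, new loans extended by domestic banks to foreign borrowers 531.2.)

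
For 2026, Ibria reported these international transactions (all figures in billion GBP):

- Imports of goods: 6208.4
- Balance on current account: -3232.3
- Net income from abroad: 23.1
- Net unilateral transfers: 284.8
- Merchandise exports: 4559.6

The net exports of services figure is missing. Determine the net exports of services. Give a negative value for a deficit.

Current account = goods balance + services balance + net primary income + net secondary income
Sum of the known components = -1340.9
Net exports of services = CA - (known components) = -3232.3 - (-1340.9) = -1891.4

-1891.4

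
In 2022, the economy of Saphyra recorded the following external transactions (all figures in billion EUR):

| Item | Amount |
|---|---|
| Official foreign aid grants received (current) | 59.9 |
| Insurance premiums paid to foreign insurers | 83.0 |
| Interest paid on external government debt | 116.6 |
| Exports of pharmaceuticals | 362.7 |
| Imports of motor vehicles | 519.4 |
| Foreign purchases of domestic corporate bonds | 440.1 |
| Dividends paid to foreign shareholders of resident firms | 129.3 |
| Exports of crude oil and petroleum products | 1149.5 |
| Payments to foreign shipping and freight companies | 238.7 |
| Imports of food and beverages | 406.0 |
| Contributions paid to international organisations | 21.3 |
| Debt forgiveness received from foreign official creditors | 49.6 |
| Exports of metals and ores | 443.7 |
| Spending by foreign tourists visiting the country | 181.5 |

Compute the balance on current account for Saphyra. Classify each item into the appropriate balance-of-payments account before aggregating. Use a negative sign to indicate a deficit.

Goods: 443.7 - 406.0 - 519.4 + 1149.5 + 362.7 = 1030.5
Services: -238.7 + 181.5 - 83.0 = -140.2
Primary income: -129.3 - 116.6 = -245.9
Secondary income: 59.9 - 21.3 = 38.6
Current account = 1030.5 + (-140.2) + (-245.9) + 38.6 = 683.0
(Excluded from the current account — financial account: foreign purchases of domestic corporate bonds 440.1; capital account: debt forgiveness received from foreign official creditors 49.6.)

683.0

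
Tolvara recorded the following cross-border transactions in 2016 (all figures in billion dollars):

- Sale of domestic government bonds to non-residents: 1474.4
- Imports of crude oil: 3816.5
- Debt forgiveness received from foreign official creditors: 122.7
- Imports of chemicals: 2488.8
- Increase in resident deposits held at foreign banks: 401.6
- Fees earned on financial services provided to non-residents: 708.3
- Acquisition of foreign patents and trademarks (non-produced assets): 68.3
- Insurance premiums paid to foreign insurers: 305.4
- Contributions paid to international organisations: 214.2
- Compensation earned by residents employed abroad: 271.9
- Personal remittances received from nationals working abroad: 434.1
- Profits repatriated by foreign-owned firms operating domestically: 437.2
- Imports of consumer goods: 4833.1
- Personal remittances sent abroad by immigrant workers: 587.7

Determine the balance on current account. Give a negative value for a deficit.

Goods: -4833.1 - 2488.8 - 3816.5 = -11138.4
Services: 708.3 - 305.4 = 402.9
Primary income: -437.2 + 271.9 = -165.3
Secondary income: 434.1 - 214.2 - 587.7 = -367.8
Current account = (-11138.4) + 402.9 + (-165.3) + (-367.8) = -11268.6
(Excluded from the current account — financial account: sale of domestic government bonds to non-residents 1474.4, increase in resident deposits held at foreign banks 401.6; capital account: debt forgiveness received from foreign official creditors 122.7, acquisition of foreign patents and trademarks (non-produced assets) 68.3.)

-11268.6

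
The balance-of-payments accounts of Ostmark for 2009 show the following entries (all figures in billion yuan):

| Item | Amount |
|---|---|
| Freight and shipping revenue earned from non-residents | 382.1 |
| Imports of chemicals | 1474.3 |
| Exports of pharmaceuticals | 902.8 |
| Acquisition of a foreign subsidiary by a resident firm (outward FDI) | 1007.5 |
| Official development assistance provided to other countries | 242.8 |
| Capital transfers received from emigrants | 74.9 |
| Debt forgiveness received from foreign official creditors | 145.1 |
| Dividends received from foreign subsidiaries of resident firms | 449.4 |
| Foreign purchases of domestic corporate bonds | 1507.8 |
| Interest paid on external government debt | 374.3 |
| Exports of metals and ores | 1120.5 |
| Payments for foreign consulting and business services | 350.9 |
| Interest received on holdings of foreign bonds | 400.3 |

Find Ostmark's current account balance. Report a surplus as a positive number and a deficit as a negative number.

812.8

Goods: -1474.3 + 902.8 + 1120.5 = 549.0
Services: -350.9 + 382.1 = 31.2
Primary income: -374.3 + 400.3 + 449.4 = 475.4
Secondary income: -242.8
Current account = 549.0 + 31.2 + 475.4 + (-242.8) = 812.8
(Excluded from the current account — financial account: acquisition of a foreign subsidiary by a resident firm (outward FDI) 1007.5, foreign purchases of domestic corporate bonds 1507.8; capital account: capital transfers received from emigrants 74.9, debt forgiveness received from foreign official creditors 145.1.)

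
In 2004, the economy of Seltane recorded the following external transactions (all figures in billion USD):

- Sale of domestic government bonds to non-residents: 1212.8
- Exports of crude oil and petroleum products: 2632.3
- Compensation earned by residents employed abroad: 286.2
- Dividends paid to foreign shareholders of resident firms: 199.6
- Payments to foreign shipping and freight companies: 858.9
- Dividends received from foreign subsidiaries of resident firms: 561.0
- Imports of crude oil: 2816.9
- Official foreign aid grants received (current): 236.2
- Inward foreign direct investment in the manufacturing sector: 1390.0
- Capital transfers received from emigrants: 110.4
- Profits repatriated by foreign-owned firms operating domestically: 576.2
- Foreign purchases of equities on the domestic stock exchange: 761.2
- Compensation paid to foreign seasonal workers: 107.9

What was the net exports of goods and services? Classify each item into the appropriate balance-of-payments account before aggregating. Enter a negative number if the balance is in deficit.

Goods: -2816.9 + 2632.3 = -184.6
Services: -858.9
Trade balance = -184.6 + (-858.9) = -1043.5
(Excluded from the trade balance — financial account: sale of domestic government bonds to non-residents 1212.8, inward foreign direct investment in the manufacturing sector 1390.0, foreign purchases of equities on the domestic stock exchange 761.2; primary income: compensation earned by residents employed abroad 286.2, dividends paid to foreign shareholders of resident firms 199.6, dividends received from foreign subsidiaries of resident firms 561.0, profits repatriated by foreign-owned firms operating domestically 576.2, compensation paid to foreign seasonal workers 107.9; secondary income: official foreign aid grants received (current) 236.2; capital account: capital transfers received from emigrants 110.4.)

-1043.5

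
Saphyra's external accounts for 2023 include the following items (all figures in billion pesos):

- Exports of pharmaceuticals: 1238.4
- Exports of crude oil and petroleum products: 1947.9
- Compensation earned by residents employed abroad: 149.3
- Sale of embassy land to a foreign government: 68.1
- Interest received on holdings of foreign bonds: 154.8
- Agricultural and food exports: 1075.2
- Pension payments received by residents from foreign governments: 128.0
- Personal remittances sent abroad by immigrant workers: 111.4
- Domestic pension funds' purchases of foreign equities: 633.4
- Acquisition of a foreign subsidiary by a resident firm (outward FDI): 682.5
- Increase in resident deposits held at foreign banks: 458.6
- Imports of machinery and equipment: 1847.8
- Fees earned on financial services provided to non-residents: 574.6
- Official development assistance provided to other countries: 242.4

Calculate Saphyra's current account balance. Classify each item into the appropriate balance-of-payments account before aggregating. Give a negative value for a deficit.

3066.6

Goods: -1847.8 + 1238.4 + 1075.2 + 1947.9 = 2413.7
Services: 574.6
Primary income: 154.8 + 149.3 = 304.1
Secondary income: -242.4 + 128.0 - 111.4 = -225.8
Current account = 2413.7 + 574.6 + 304.1 + (-225.8) = 3066.6
(Excluded from the current account — capital account: sale of embassy land to a foreign government 68.1; financial account: domestic pension funds' purchases of foreign equities 633.4, acquisition of a foreign subsidiary by a resident firm (outward FDI) 682.5, increase in resident deposits held at foreign banks 458.6.)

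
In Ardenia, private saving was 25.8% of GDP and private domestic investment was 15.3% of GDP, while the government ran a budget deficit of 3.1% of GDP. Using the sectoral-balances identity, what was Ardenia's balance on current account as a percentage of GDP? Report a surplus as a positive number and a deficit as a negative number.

By the sectoral-balances identity, CA = (S_private - I) + (T - G).
Private balance = 25.8 - 15.3 = 10.5
Government balance (T - G) = -3.1
CA = 10.5 + (-3.1) = 7.4

7.4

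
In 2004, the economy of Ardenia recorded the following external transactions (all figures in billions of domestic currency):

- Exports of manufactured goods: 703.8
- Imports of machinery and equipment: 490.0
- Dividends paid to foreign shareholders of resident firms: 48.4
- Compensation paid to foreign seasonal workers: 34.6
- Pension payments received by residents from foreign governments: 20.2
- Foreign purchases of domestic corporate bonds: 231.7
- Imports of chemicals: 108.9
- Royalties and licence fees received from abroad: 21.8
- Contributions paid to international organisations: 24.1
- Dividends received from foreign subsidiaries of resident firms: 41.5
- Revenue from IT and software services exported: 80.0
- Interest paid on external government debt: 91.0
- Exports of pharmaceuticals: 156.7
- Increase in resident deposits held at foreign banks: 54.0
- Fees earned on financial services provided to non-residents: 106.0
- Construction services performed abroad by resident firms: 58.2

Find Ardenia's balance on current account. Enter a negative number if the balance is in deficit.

391.2

Goods: -490.0 - 108.9 + 703.8 + 156.7 = 261.6
Services: 21.8 + 106.0 + 58.2 + 80.0 = 266.0
Primary income: 41.5 - 91.0 - 48.4 - 34.6 = -132.5
Secondary income: -24.1 + 20.2 = -3.9
Current account = 261.6 + 266.0 + (-132.5) + (-3.9) = 391.2
(Excluded from the current account — financial account: foreign purchases of domestic corporate bonds 231.7, increase in resident deposits held at foreign banks 54.0.)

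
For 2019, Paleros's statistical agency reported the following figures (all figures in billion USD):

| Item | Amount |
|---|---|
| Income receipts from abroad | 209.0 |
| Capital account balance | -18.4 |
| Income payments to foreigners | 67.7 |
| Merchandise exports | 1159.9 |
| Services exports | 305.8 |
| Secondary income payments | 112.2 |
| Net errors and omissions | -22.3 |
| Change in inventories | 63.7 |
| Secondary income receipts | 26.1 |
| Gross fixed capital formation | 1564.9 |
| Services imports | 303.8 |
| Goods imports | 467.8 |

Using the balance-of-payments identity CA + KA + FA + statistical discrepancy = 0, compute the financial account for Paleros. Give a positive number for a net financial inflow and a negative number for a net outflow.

-708.6

Goods balance = 1159.9 - 467.8 = 692.1
Services balance = 305.8 - 303.8 = 2.0
Trade balance (goods + services) = 692.1 + 2.0 = 694.1
Net primary income = 209.0 - 67.7 = 141.3
Net secondary income = 26.1 - 112.2 = -86.1
Current account = 694.1 + 141.3 + (-86.1) = 749.3
Financial account = -(749.3 + (-18.4) + (-22.3)) = -708.6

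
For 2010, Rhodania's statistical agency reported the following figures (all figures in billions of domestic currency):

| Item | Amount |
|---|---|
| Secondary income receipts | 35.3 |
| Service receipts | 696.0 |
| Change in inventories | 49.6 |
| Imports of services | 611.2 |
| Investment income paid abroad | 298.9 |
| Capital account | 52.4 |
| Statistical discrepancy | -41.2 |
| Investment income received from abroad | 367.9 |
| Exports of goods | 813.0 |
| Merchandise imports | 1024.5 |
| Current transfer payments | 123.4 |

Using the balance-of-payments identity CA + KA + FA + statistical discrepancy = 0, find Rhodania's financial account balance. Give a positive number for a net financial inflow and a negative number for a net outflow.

Goods balance = 813.0 - 1024.5 = -211.5
Services balance = 696.0 - 611.2 = 84.8
Trade balance (goods + services) = -211.5 + 84.8 = -126.7
Net primary income = 367.9 - 298.9 = 69.0
Net secondary income = 35.3 - 123.4 = -88.1
Current account = -126.7 + 69.0 + (-88.1) = -145.8
Financial account = -(-145.8 + 52.4 + (-41.2)) = 134.6

134.6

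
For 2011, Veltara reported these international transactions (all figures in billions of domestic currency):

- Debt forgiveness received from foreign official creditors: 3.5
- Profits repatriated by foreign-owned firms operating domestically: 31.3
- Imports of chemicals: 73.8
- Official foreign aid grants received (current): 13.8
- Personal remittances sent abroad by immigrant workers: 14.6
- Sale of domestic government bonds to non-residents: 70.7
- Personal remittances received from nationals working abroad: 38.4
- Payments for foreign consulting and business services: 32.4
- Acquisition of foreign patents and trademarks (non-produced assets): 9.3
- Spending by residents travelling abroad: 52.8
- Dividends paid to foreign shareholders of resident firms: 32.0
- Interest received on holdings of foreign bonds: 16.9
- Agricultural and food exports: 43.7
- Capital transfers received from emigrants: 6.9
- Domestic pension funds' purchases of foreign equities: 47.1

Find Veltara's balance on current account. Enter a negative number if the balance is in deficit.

Goods: -73.8 + 43.7 = -30.1
Services: -32.4 - 52.8 = -85.2
Primary income: -31.3 - 32.0 + 16.9 = -46.4
Secondary income: 13.8 + 38.4 - 14.6 = 37.6
Current account = (-30.1) + (-85.2) + (-46.4) + 37.6 = -124.1
(Excluded from the current account — capital account: debt forgiveness received from foreign official creditors 3.5, acquisition of foreign patents and trademarks (non-produced assets) 9.3, capital transfers received from emigrants 6.9; financial account: sale of domestic government bonds to non-residents 70.7, domestic pension funds' purchases of foreign equities 47.1.)

-124.1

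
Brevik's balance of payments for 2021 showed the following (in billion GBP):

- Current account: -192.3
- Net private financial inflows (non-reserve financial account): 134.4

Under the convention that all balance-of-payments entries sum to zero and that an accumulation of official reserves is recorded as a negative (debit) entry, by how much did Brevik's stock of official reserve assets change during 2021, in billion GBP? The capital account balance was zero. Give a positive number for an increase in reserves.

-57.9

Official reserve transactions balance = -((-192.3) + 134.4) = 57.9
An accumulation of reserves is recorded as a debit (negative entry), so the change in the stock of reserves is the negative of that balance.
Change in official reserves = -(57.9) = -57.9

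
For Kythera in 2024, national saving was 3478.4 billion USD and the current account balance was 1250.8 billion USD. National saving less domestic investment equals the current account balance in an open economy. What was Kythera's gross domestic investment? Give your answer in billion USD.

S - I = CA (net lending to the rest of the world).
I = S - CA = 3478.4 - 1250.8 = 2227.6

2227.6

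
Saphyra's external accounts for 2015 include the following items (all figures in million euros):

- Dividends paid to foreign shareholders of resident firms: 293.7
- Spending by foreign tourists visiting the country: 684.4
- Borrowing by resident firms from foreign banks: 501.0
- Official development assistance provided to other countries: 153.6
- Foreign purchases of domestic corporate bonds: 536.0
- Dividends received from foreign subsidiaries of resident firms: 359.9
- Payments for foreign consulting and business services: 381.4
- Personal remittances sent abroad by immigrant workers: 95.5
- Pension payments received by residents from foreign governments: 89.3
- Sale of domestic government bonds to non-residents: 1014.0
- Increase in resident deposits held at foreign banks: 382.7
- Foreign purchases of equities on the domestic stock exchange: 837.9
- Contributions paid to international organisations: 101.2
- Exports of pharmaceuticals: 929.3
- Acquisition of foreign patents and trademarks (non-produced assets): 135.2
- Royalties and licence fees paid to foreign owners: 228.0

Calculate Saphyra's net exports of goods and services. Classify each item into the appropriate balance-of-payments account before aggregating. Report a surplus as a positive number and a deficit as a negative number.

1004.3

Goods: 929.3
Services: 684.4 - 228.0 - 381.4 = 75.0
Trade balance = 929.3 + 75.0 = 1004.3
(Excluded from the trade balance — primary income: dividends paid to foreign shareholders of resident firms 293.7, dividends received from foreign subsidiaries of resident firms 359.9; financial account: borrowing by resident firms from foreign banks 501.0, foreign purchases of domestic corporate bonds 536.0, sale of domestic government bonds to non-residents 1014.0, increase in resident deposits held at foreign banks 382.7, foreign purchases of equities on the domestic stock exchange 837.9; secondary income: official development assistance provided to other countries 153.6, personal remittances sent abroad by immigrant workers 95.5, pension payments received by residents from foreign governments 89.3, contributions paid to international organisations 101.2; capital account: acquisition of foreign patents and trademarks (non-produced assets) 135.2.)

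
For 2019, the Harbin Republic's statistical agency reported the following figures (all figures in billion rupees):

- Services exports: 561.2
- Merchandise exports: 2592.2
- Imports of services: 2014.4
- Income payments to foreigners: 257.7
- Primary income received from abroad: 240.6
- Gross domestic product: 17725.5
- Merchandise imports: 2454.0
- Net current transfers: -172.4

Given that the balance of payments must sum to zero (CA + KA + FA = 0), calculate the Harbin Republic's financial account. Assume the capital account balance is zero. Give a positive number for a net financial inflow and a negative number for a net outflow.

Goods balance = 2592.2 - 2454.0 = 138.2
Services balance = 561.2 - 2014.4 = -1453.2
Trade balance (goods + services) = 138.2 + (-1453.2) = -1315.0
Net primary income = 240.6 - 257.7 = -17.1
Net secondary income = -172.4
Current account = -1315.0 + (-17.1) + (-172.4) = -1504.5
Financial account = -(-1504.5) = 1504.5

1504.5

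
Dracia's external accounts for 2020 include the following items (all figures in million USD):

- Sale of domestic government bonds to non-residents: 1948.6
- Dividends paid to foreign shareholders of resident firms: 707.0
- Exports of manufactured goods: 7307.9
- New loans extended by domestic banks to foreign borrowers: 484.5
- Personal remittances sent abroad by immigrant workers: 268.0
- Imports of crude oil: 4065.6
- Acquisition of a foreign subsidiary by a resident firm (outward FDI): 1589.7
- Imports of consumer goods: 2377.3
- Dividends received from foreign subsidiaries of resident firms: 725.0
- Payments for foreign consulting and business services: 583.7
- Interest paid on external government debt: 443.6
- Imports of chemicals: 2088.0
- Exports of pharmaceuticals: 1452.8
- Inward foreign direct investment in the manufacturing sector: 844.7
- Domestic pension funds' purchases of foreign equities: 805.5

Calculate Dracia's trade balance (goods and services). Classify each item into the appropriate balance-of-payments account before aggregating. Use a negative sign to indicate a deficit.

Goods: -2377.3 - 4065.6 + 1452.8 + 7307.9 - 2088.0 = 229.8
Services: -583.7
Trade balance = 229.8 + (-583.7) = -353.9
(Excluded from the trade balance — financial account: sale of domestic government bonds to non-residents 1948.6, new loans extended by domestic banks to foreign borrowers 484.5, acquisition of a foreign subsidiary by a resident firm (outward FDI) 1589.7, inward foreign direct investment in the manufacturing sector 844.7, domestic pension funds' purchases of foreign equities 805.5; primary income: dividends paid to foreign shareholders of resident firms 707.0, dividends received from foreign subsidiaries of resident firms 725.0, interest paid on external government debt 443.6; secondary income: personal remittances sent abroad by immigrant workers 268.0.)

-353.9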